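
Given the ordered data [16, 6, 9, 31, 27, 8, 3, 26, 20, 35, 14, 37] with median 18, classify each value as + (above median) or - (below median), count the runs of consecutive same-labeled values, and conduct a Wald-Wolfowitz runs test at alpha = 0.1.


Step 1: Compute median = 18; label A = above, B = below.
Labels in order: BBBAABBAAABA  (n_A = 6, n_B = 6)
Step 2: Count runs R = 6.
Step 3: Under H0 (random ordering), E[R] = 2*n_A*n_B/(n_A+n_B) + 1 = 2*6*6/12 + 1 = 7.0000.
        Var[R] = 2*n_A*n_B*(2*n_A*n_B - n_A - n_B) / ((n_A+n_B)^2 * (n_A+n_B-1)) = 4320/1584 = 2.7273.
        SD[R] = 1.6514.
Step 4: Continuity-corrected z = (R + 0.5 - E[R]) / SD[R] = (6 + 0.5 - 7.0000) / 1.6514 = -0.3028.
Step 5: Two-sided p-value via normal approximation = 2*(1 - Phi(|z|)) = 0.762069.
Step 6: alpha = 0.1. fail to reject H0.

R = 6, z = -0.3028, p = 0.762069, fail to reject H0.


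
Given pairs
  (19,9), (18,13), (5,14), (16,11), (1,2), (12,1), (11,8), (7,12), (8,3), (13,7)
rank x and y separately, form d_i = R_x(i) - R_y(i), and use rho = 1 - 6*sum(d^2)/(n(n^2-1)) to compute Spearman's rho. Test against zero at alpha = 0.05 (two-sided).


Step 1: Rank x and y separately (midranks; no ties here).
rank(x): 19->10, 18->9, 5->2, 16->8, 1->1, 12->6, 11->5, 7->3, 8->4, 13->7
rank(y): 9->6, 13->9, 14->10, 11->7, 2->2, 1->1, 8->5, 12->8, 3->3, 7->4
Step 2: d_i = R_x(i) - R_y(i); compute d_i^2.
  (10-6)^2=16, (9-9)^2=0, (2-10)^2=64, (8-7)^2=1, (1-2)^2=1, (6-1)^2=25, (5-5)^2=0, (3-8)^2=25, (4-3)^2=1, (7-4)^2=9
sum(d^2) = 142.
Step 3: rho = 1 - 6*142 / (10*(10^2 - 1)) = 1 - 852/990 = 0.139394.
Step 4: Under H0, t = rho * sqrt((n-2)/(1-rho^2)) = 0.3982 ~ t(8).
Step 5: Two-sided p-value from the t-distribution with 8 df = 0.700932.
Step 6: alpha = 0.05. fail to reject H0.

rho = 0.1394, p = 0.700932, fail to reject H0 at alpha = 0.05.


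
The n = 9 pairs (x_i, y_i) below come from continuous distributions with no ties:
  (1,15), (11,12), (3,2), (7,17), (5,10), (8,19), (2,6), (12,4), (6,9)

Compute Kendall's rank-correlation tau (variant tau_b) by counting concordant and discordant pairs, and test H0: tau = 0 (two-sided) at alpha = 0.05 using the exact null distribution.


Step 1: Enumerate the 36 unordered pairs (i,j) with i<j and classify each by sign(x_j-x_i) * sign(y_j-y_i).
  (1,2):dx=+10,dy=-3->D; (1,3):dx=+2,dy=-13->D; (1,4):dx=+6,dy=+2->C; (1,5):dx=+4,dy=-5->D
  (1,6):dx=+7,dy=+4->C; (1,7):dx=+1,dy=-9->D; (1,8):dx=+11,dy=-11->D; (1,9):dx=+5,dy=-6->D
  (2,3):dx=-8,dy=-10->C; (2,4):dx=-4,dy=+5->D; (2,5):dx=-6,dy=-2->C; (2,6):dx=-3,dy=+7->D
  (2,7):dx=-9,dy=-6->C; (2,8):dx=+1,dy=-8->D; (2,9):dx=-5,dy=-3->C; (3,4):dx=+4,dy=+15->C
  (3,5):dx=+2,dy=+8->C; (3,6):dx=+5,dy=+17->C; (3,7):dx=-1,dy=+4->D; (3,8):dx=+9,dy=+2->C
  (3,9):dx=+3,dy=+7->C; (4,5):dx=-2,dy=-7->C; (4,6):dx=+1,dy=+2->C; (4,7):dx=-5,dy=-11->C
  (4,8):dx=+5,dy=-13->D; (4,9):dx=-1,dy=-8->C; (5,6):dx=+3,dy=+9->C; (5,7):dx=-3,dy=-4->C
  (5,8):dx=+7,dy=-6->D; (5,9):dx=+1,dy=-1->D; (6,7):dx=-6,dy=-13->C; (6,8):dx=+4,dy=-15->D
  (6,9):dx=-2,dy=-10->C; (7,8):dx=+10,dy=-2->D; (7,9):dx=+4,dy=+3->C; (8,9):dx=-6,dy=+5->D
Step 2: C = 20, D = 16, total pairs = 36.
Step 3: tau = (C - D)/(n(n-1)/2) = (20 - 16)/36 = 0.111111.
Step 4: Exact two-sided p-value (enumerate n! = 362880 permutations of y under H0): p = 0.761414.
Step 5: alpha = 0.05. fail to reject H0.

tau_b = 0.1111 (C=20, D=16), p = 0.761414, fail to reject H0.


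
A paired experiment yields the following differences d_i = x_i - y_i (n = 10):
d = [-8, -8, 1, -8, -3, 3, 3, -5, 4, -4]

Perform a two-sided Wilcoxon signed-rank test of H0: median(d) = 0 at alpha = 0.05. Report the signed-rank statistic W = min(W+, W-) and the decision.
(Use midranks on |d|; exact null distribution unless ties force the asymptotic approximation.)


Step 1: Drop any zero differences (none here) and take |d_i|.
|d| = [8, 8, 1, 8, 3, 3, 3, 5, 4, 4]
Step 2: Midrank |d_i| (ties get averaged ranks).
ranks: |8|->9, |8|->9, |1|->1, |8|->9, |3|->3, |3|->3, |3|->3, |5|->7, |4|->5.5, |4|->5.5
Step 3: Attach original signs; sum ranks with positive sign and with negative sign.
W+ = 1 + 3 + 3 + 5.5 = 12.5
W- = 9 + 9 + 9 + 3 + 7 + 5.5 = 42.5
(Check: W+ + W- = 55 should equal n(n+1)/2 = 55.)
Step 4: Test statistic W = min(W+, W-) = 12.5.
Step 5: Ties in |d|, so use the tie-corrected normal approximation.
        E[W] = n(n+1)/4 = 10*11/4 = 27.5.
        Tie groups: |d|=3 (t=3), |d|=4 (t=2), |d|=8 (t=3); sum(t^3 - t) = 54.
        Var[W] = n(n+1)(2n+1)/24 - sum(t^3-t)/48 = 2310/24 - 54/48 = 95.125.
        z = (W - E[W]) / sqrt(Var[W]) = (12.5 - 27.5) / 9.7532 = -1.5380.
        Two-sided p = 2*Phi(z) = 0.124059.
Step 6: alpha = 0.05. fail to reject H0.

W+ = 12.5, W- = 42.5, W = min = 12.5, p = 0.124059, fail to reject H0.


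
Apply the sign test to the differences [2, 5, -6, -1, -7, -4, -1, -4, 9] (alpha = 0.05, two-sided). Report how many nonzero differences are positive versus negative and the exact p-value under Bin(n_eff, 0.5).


Step 1: Discard zero differences. Original n = 9; n_eff = number of nonzero differences = 9.
Nonzero differences (with sign): +2, +5, -6, -1, -7, -4, -1, -4, +9
Step 2: Count signs: positive = 3, negative = 6.
Step 3: Under H0: P(positive) = 0.5, so the number of positives S ~ Bin(9, 0.5).
Step 4: Two-sided exact p-value = sum of Bin(9,0.5) probabilities at or below the observed probability = 0.507812.
Step 5: alpha = 0.05. fail to reject H0.

n_eff = 9, pos = 3, neg = 6, p = 0.507812, fail to reject H0.


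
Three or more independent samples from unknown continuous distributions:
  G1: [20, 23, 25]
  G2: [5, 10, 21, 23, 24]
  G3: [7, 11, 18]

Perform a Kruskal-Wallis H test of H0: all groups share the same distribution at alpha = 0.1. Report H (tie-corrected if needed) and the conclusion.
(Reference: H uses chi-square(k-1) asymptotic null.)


Step 1: Combine all N = 11 observations and assign midranks.
sorted (value, group, rank): (5,G2,1), (7,G3,2), (10,G2,3), (11,G3,4), (18,G3,5), (20,G1,6), (21,G2,7), (23,G1,8.5), (23,G2,8.5), (24,G2,10), (25,G1,11)
Step 2: Sum ranks within each group.
R_1 = 25.5 (n_1 = 3)
R_2 = 29.5 (n_2 = 5)
R_3 = 11 (n_3 = 3)
Step 3: H = 12/(N(N+1)) * sum(R_i^2/n_i) - 3(N+1)
     = 12/(11*12) * (25.5^2/3 + 29.5^2/5 + 11^2/3) - 3*12
     = 0.090909 * 431.133 - 36
     = 3.193939.
Step 4: Ties present; correction factor C = 1 - 6/(11^3 - 11) = 0.995455. Corrected H = 3.193939 / 0.995455 = 3.208524.
Step 5: Under H0, H ~ chi^2(2); p-value = 0.201038.
Step 6: alpha = 0.1. fail to reject H0.

H = 3.2085, df = 2, p = 0.201038, fail to reject H0.


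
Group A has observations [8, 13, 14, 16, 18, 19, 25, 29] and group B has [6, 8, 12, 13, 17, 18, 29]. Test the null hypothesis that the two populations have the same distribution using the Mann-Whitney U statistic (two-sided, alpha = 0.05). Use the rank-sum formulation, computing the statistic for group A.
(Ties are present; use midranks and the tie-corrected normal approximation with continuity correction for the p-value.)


Step 1: Combine and sort all 15 observations; assign midranks.
sorted (value, group): (6,Y), (8,X), (8,Y), (12,Y), (13,X), (13,Y), (14,X), (16,X), (17,Y), (18,X), (18,Y), (19,X), (25,X), (29,X), (29,Y)
ranks: 6->1, 8->2.5, 8->2.5, 12->4, 13->5.5, 13->5.5, 14->7, 16->8, 17->9, 18->10.5, 18->10.5, 19->12, 25->13, 29->14.5, 29->14.5
Step 2: Rank sum for X: R1 = 2.5 + 5.5 + 7 + 8 + 10.5 + 12 + 13 + 14.5 = 73.
Step 3: U_X = R1 - n1(n1+1)/2 = 73 - 8*9/2 = 73 - 36 = 37.
       U_Y = n1*n2 - U_X = 56 - 37 = 19.
Step 4: Ties are present, so use the tie-corrected normal approximation (with continuity correction) for the p-value.
Step 5: p-value = 0.323537; compare to alpha = 0.05. fail to reject H0.

U_X = 37, p = 0.323537, fail to reject H0 at alpha = 0.05.


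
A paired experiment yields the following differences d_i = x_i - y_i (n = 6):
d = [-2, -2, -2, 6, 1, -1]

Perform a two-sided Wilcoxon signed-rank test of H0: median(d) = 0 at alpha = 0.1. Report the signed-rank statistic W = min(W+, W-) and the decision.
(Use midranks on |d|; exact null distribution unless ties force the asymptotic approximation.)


Step 1: Drop any zero differences (none here) and take |d_i|.
|d| = [2, 2, 2, 6, 1, 1]
Step 2: Midrank |d_i| (ties get averaged ranks).
ranks: |2|->4, |2|->4, |2|->4, |6|->6, |1|->1.5, |1|->1.5
Step 3: Attach original signs; sum ranks with positive sign and with negative sign.
W+ = 6 + 1.5 = 7.5
W- = 4 + 4 + 4 + 1.5 = 13.5
(Check: W+ + W- = 21 should equal n(n+1)/2 = 21.)
Step 4: Test statistic W = min(W+, W-) = 7.5.
Step 5: Ties in |d|, so use the tie-corrected normal approximation.
        E[W] = n(n+1)/4 = 6*7/4 = 10.5.
        Tie groups: |d|=1 (t=2), |d|=2 (t=3); sum(t^3 - t) = 30.
        Var[W] = n(n+1)(2n+1)/24 - sum(t^3-t)/48 = 546/24 - 30/48 = 22.125.
        z = (W - E[W]) / sqrt(Var[W]) = (7.5 - 10.5) / 4.7037 = -0.6378.
        Two-sided p = 2*Phi(z) = 0.523609.
Step 6: alpha = 0.1. fail to reject H0.

W+ = 7.5, W- = 13.5, W = min = 7.5, p = 0.523609, fail to reject H0.


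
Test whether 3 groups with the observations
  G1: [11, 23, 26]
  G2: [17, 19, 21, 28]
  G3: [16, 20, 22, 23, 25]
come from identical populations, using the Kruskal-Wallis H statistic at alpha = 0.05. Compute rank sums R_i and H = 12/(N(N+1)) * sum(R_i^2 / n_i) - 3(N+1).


Step 1: Combine all N = 12 observations and assign midranks.
sorted (value, group, rank): (11,G1,1), (16,G3,2), (17,G2,3), (19,G2,4), (20,G3,5), (21,G2,6), (22,G3,7), (23,G1,8.5), (23,G3,8.5), (25,G3,10), (26,G1,11), (28,G2,12)
Step 2: Sum ranks within each group.
R_1 = 20.5 (n_1 = 3)
R_2 = 25 (n_2 = 4)
R_3 = 32.5 (n_3 = 5)
Step 3: H = 12/(N(N+1)) * sum(R_i^2/n_i) - 3(N+1)
     = 12/(12*13) * (20.5^2/3 + 25^2/4 + 32.5^2/5) - 3*13
     = 0.076923 * 507.583 - 39
     = 0.044872.
Step 4: Ties present; correction factor C = 1 - 6/(12^3 - 12) = 0.996503. Corrected H = 0.044872 / 0.996503 = 0.045029.
Step 5: Under H0, H ~ chi^2(2); p-value = 0.977737.
Step 6: alpha = 0.05. fail to reject H0.

H = 0.0450, df = 2, p = 0.977737, fail to reject H0.


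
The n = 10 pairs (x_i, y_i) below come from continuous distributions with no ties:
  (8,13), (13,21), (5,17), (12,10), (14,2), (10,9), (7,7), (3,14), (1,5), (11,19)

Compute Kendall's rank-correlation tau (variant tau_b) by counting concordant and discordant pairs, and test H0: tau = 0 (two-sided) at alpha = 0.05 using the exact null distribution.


Step 1: Enumerate the 45 unordered pairs (i,j) with i<j and classify each by sign(x_j-x_i) * sign(y_j-y_i).
  (1,2):dx=+5,dy=+8->C; (1,3):dx=-3,dy=+4->D; (1,4):dx=+4,dy=-3->D; (1,5):dx=+6,dy=-11->D
  (1,6):dx=+2,dy=-4->D; (1,7):dx=-1,dy=-6->C; (1,8):dx=-5,dy=+1->D; (1,9):dx=-7,dy=-8->C
  (1,10):dx=+3,dy=+6->C; (2,3):dx=-8,dy=-4->C; (2,4):dx=-1,dy=-11->C; (2,5):dx=+1,dy=-19->D
  (2,6):dx=-3,dy=-12->C; (2,7):dx=-6,dy=-14->C; (2,8):dx=-10,dy=-7->C; (2,9):dx=-12,dy=-16->C
  (2,10):dx=-2,dy=-2->C; (3,4):dx=+7,dy=-7->D; (3,5):dx=+9,dy=-15->D; (3,6):dx=+5,dy=-8->D
  (3,7):dx=+2,dy=-10->D; (3,8):dx=-2,dy=-3->C; (3,9):dx=-4,dy=-12->C; (3,10):dx=+6,dy=+2->C
  (4,5):dx=+2,dy=-8->D; (4,6):dx=-2,dy=-1->C; (4,7):dx=-5,dy=-3->C; (4,8):dx=-9,dy=+4->D
  (4,9):dx=-11,dy=-5->C; (4,10):dx=-1,dy=+9->D; (5,6):dx=-4,dy=+7->D; (5,7):dx=-7,dy=+5->D
  (5,8):dx=-11,dy=+12->D; (5,9):dx=-13,dy=+3->D; (5,10):dx=-3,dy=+17->D; (6,7):dx=-3,dy=-2->C
  (6,8):dx=-7,dy=+5->D; (6,9):dx=-9,dy=-4->C; (6,10):dx=+1,dy=+10->C; (7,8):dx=-4,dy=+7->D
  (7,9):dx=-6,dy=-2->C; (7,10):dx=+4,dy=+12->C; (8,9):dx=-2,dy=-9->C; (8,10):dx=+8,dy=+5->C
  (9,10):dx=+10,dy=+14->C
Step 2: C = 25, D = 20, total pairs = 45.
Step 3: tau = (C - D)/(n(n-1)/2) = (25 - 20)/45 = 0.111111.
Step 4: Exact two-sided p-value (enumerate n! = 3628800 permutations of y under H0): p = 0.727490.
Step 5: alpha = 0.05. fail to reject H0.

tau_b = 0.1111 (C=25, D=20), p = 0.727490, fail to reject H0.


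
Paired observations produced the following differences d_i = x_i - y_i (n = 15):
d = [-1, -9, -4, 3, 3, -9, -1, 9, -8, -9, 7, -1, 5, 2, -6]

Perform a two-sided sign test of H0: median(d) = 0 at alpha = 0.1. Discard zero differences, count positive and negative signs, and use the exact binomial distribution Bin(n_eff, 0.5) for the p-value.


Step 1: Discard zero differences. Original n = 15; n_eff = number of nonzero differences = 15.
Nonzero differences (with sign): -1, -9, -4, +3, +3, -9, -1, +9, -8, -9, +7, -1, +5, +2, -6
Step 2: Count signs: positive = 6, negative = 9.
Step 3: Under H0: P(positive) = 0.5, so the number of positives S ~ Bin(15, 0.5).
Step 4: Two-sided exact p-value = sum of Bin(15,0.5) probabilities at or below the observed probability = 0.607239.
Step 5: alpha = 0.1. fail to reject H0.

n_eff = 15, pos = 6, neg = 9, p = 0.607239, fail to reject H0.


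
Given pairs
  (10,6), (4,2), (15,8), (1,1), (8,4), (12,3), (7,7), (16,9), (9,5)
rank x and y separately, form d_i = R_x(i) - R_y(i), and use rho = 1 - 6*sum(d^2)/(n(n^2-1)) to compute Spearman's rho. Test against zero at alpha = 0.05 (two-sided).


Step 1: Rank x and y separately (midranks; no ties here).
rank(x): 10->6, 4->2, 15->8, 1->1, 8->4, 12->7, 7->3, 16->9, 9->5
rank(y): 6->6, 2->2, 8->8, 1->1, 4->4, 3->3, 7->7, 9->9, 5->5
Step 2: d_i = R_x(i) - R_y(i); compute d_i^2.
  (6-6)^2=0, (2-2)^2=0, (8-8)^2=0, (1-1)^2=0, (4-4)^2=0, (7-3)^2=16, (3-7)^2=16, (9-9)^2=0, (5-5)^2=0
sum(d^2) = 32.
Step 3: rho = 1 - 6*32 / (9*(9^2 - 1)) = 1 - 192/720 = 0.733333.
Step 4: Under H0, t = rho * sqrt((n-2)/(1-rho^2)) = 2.8538 ~ t(7).
Step 5: Two-sided p-value from the t-distribution with 7 df = 0.024554.
Step 6: alpha = 0.05. reject H0.

rho = 0.7333, p = 0.024554, reject H0 at alpha = 0.05.


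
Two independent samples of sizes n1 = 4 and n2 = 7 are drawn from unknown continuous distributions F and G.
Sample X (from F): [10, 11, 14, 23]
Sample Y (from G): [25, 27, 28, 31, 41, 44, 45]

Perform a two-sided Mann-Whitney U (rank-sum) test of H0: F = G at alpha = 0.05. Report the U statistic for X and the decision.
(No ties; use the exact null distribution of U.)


Step 1: Combine and sort all 11 observations; assign midranks.
sorted (value, group): (10,X), (11,X), (14,X), (23,X), (25,Y), (27,Y), (28,Y), (31,Y), (41,Y), (44,Y), (45,Y)
ranks: 10->1, 11->2, 14->3, 23->4, 25->5, 27->6, 28->7, 31->8, 41->9, 44->10, 45->11
Step 2: Rank sum for X: R1 = 1 + 2 + 3 + 4 = 10.
Step 3: U_X = R1 - n1(n1+1)/2 = 10 - 4*5/2 = 10 - 10 = 0.
       U_Y = n1*n2 - U_X = 28 - 0 = 28.
Step 4: No ties, so the exact null distribution of U (based on enumerating the C(11,4) = 330 equally likely rank assignments) gives the two-sided p-value.
Step 5: p-value = 0.006061; compare to alpha = 0.05. reject H0.

U_X = 0, p = 0.006061, reject H0 at alpha = 0.05.


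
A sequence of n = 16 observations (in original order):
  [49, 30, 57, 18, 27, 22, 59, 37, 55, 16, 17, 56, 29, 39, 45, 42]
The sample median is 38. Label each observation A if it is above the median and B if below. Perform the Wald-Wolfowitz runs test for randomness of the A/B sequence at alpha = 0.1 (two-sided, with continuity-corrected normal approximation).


Step 1: Compute median = 38; label A = above, B = below.
Labels in order: ABABBBABABBABAAA  (n_A = 8, n_B = 8)
Step 2: Count runs R = 11.
Step 3: Under H0 (random ordering), E[R] = 2*n_A*n_B/(n_A+n_B) + 1 = 2*8*8/16 + 1 = 9.0000.
        Var[R] = 2*n_A*n_B*(2*n_A*n_B - n_A - n_B) / ((n_A+n_B)^2 * (n_A+n_B-1)) = 14336/3840 = 3.7333.
        SD[R] = 1.9322.
Step 4: Continuity-corrected z = (R - 0.5 - E[R]) / SD[R] = (11 - 0.5 - 9.0000) / 1.9322 = 0.7763.
Step 5: Two-sided p-value via normal approximation = 2*(1 - Phi(|z|)) = 0.437558.
Step 6: alpha = 0.1. fail to reject H0.

R = 11, z = 0.7763, p = 0.437558, fail to reject H0.


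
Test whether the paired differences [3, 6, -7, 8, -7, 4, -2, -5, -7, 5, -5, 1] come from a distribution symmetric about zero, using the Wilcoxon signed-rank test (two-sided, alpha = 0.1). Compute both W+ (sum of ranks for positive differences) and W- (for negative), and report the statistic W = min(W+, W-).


Step 1: Drop any zero differences (none here) and take |d_i|.
|d| = [3, 6, 7, 8, 7, 4, 2, 5, 7, 5, 5, 1]
Step 2: Midrank |d_i| (ties get averaged ranks).
ranks: |3|->3, |6|->8, |7|->10, |8|->12, |7|->10, |4|->4, |2|->2, |5|->6, |7|->10, |5|->6, |5|->6, |1|->1
Step 3: Attach original signs; sum ranks with positive sign and with negative sign.
W+ = 3 + 8 + 12 + 4 + 6 + 1 = 34
W- = 10 + 10 + 2 + 6 + 10 + 6 = 44
(Check: W+ + W- = 78 should equal n(n+1)/2 = 78.)
Step 4: Test statistic W = min(W+, W-) = 34.
Step 5: Ties in |d|, so use the tie-corrected normal approximation.
        E[W] = n(n+1)/4 = 12*13/4 = 39.
        Tie groups: |d|=5 (t=3), |d|=7 (t=3); sum(t^3 - t) = 48.
        Var[W] = n(n+1)(2n+1)/24 - sum(t^3-t)/48 = 3900/24 - 48/48 = 161.5.
        z = (W - E[W]) / sqrt(Var[W]) = (34 - 39) / 12.7083 = -0.3934.
        Two-sided p = 2*Phi(z) = 0.693991.
Step 6: alpha = 0.1. fail to reject H0.

W+ = 34, W- = 44, W = min = 34, p = 0.693991, fail to reject H0.


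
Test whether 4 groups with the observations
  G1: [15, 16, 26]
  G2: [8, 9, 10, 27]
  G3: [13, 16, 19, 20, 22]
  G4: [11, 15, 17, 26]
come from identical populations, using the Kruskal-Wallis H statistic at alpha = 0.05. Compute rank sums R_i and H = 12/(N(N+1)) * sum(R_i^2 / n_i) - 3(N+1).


Step 1: Combine all N = 16 observations and assign midranks.
sorted (value, group, rank): (8,G2,1), (9,G2,2), (10,G2,3), (11,G4,4), (13,G3,5), (15,G1,6.5), (15,G4,6.5), (16,G1,8.5), (16,G3,8.5), (17,G4,10), (19,G3,11), (20,G3,12), (22,G3,13), (26,G1,14.5), (26,G4,14.5), (27,G2,16)
Step 2: Sum ranks within each group.
R_1 = 29.5 (n_1 = 3)
R_2 = 22 (n_2 = 4)
R_3 = 49.5 (n_3 = 5)
R_4 = 35 (n_4 = 4)
Step 3: H = 12/(N(N+1)) * sum(R_i^2/n_i) - 3(N+1)
     = 12/(16*17) * (29.5^2/3 + 22^2/4 + 49.5^2/5 + 35^2/4) - 3*17
     = 0.044118 * 1207.38 - 51
     = 2.266912.
Step 4: Ties present; correction factor C = 1 - 18/(16^3 - 16) = 0.995588. Corrected H = 2.266912 / 0.995588 = 2.276957.
Step 5: Under H0, H ~ chi^2(3); p-value = 0.516950.
Step 6: alpha = 0.05. fail to reject H0.

H = 2.2770, df = 3, p = 0.516950, fail to reject H0.


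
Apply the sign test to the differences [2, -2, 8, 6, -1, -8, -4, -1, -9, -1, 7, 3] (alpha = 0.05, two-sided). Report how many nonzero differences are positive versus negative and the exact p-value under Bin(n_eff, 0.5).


Step 1: Discard zero differences. Original n = 12; n_eff = number of nonzero differences = 12.
Nonzero differences (with sign): +2, -2, +8, +6, -1, -8, -4, -1, -9, -1, +7, +3
Step 2: Count signs: positive = 5, negative = 7.
Step 3: Under H0: P(positive) = 0.5, so the number of positives S ~ Bin(12, 0.5).
Step 4: Two-sided exact p-value = sum of Bin(12,0.5) probabilities at or below the observed probability = 0.774414.
Step 5: alpha = 0.05. fail to reject H0.

n_eff = 12, pos = 5, neg = 7, p = 0.774414, fail to reject H0.


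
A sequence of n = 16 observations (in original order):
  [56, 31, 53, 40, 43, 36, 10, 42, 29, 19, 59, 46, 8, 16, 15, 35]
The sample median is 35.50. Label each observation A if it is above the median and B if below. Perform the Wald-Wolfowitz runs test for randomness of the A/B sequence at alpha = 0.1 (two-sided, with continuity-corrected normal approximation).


Step 1: Compute median = 35.50; label A = above, B = below.
Labels in order: ABAAAABABBAABBBB  (n_A = 8, n_B = 8)
Step 2: Count runs R = 8.
Step 3: Under H0 (random ordering), E[R] = 2*n_A*n_B/(n_A+n_B) + 1 = 2*8*8/16 + 1 = 9.0000.
        Var[R] = 2*n_A*n_B*(2*n_A*n_B - n_A - n_B) / ((n_A+n_B)^2 * (n_A+n_B-1)) = 14336/3840 = 3.7333.
        SD[R] = 1.9322.
Step 4: Continuity-corrected z = (R + 0.5 - E[R]) / SD[R] = (8 + 0.5 - 9.0000) / 1.9322 = -0.2588.
Step 5: Two-sided p-value via normal approximation = 2*(1 - Phi(|z|)) = 0.795809.
Step 6: alpha = 0.1. fail to reject H0.

R = 8, z = -0.2588, p = 0.795809, fail to reject H0.


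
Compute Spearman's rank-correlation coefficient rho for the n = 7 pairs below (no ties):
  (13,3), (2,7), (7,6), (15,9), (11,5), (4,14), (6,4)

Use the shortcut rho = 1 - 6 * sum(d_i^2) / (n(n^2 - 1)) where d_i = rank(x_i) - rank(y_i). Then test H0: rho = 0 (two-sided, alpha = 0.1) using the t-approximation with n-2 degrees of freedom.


Step 1: Rank x and y separately (midranks; no ties here).
rank(x): 13->6, 2->1, 7->4, 15->7, 11->5, 4->2, 6->3
rank(y): 3->1, 7->5, 6->4, 9->6, 5->3, 14->7, 4->2
Step 2: d_i = R_x(i) - R_y(i); compute d_i^2.
  (6-1)^2=25, (1-5)^2=16, (4-4)^2=0, (7-6)^2=1, (5-3)^2=4, (2-7)^2=25, (3-2)^2=1
sum(d^2) = 72.
Step 3: rho = 1 - 6*72 / (7*(7^2 - 1)) = 1 - 432/336 = -0.285714.
Step 4: Under H0, t = rho * sqrt((n-2)/(1-rho^2)) = -0.6667 ~ t(5).
Step 5: Two-sided p-value from the t-distribution with 5 df = 0.534509.
Step 6: alpha = 0.1. fail to reject H0.

rho = -0.2857, p = 0.534509, fail to reject H0 at alpha = 0.1.


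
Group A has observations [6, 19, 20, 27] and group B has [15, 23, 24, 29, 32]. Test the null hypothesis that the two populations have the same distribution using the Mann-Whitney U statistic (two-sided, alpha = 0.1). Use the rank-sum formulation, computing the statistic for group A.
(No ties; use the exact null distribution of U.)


Step 1: Combine and sort all 9 observations; assign midranks.
sorted (value, group): (6,X), (15,Y), (19,X), (20,X), (23,Y), (24,Y), (27,X), (29,Y), (32,Y)
ranks: 6->1, 15->2, 19->3, 20->4, 23->5, 24->6, 27->7, 29->8, 32->9
Step 2: Rank sum for X: R1 = 1 + 3 + 4 + 7 = 15.
Step 3: U_X = R1 - n1(n1+1)/2 = 15 - 4*5/2 = 15 - 10 = 5.
       U_Y = n1*n2 - U_X = 20 - 5 = 15.
Step 4: No ties, so the exact null distribution of U (based on enumerating the C(9,4) = 126 equally likely rank assignments) gives the two-sided p-value.
Step 5: p-value = 0.285714; compare to alpha = 0.1. fail to reject H0.

U_X = 5, p = 0.285714, fail to reject H0 at alpha = 0.1.


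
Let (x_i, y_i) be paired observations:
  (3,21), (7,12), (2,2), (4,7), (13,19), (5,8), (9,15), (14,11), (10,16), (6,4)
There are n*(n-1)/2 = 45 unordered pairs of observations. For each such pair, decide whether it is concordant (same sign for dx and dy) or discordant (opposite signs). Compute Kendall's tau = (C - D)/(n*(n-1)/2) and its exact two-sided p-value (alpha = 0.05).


Step 1: Enumerate the 45 unordered pairs (i,j) with i<j and classify each by sign(x_j-x_i) * sign(y_j-y_i).
  (1,2):dx=+4,dy=-9->D; (1,3):dx=-1,dy=-19->C; (1,4):dx=+1,dy=-14->D; (1,5):dx=+10,dy=-2->D
  (1,6):dx=+2,dy=-13->D; (1,7):dx=+6,dy=-6->D; (1,8):dx=+11,dy=-10->D; (1,9):dx=+7,dy=-5->D
  (1,10):dx=+3,dy=-17->D; (2,3):dx=-5,dy=-10->C; (2,4):dx=-3,dy=-5->C; (2,5):dx=+6,dy=+7->C
  (2,6):dx=-2,dy=-4->C; (2,7):dx=+2,dy=+3->C; (2,8):dx=+7,dy=-1->D; (2,9):dx=+3,dy=+4->C
  (2,10):dx=-1,dy=-8->C; (3,4):dx=+2,dy=+5->C; (3,5):dx=+11,dy=+17->C; (3,6):dx=+3,dy=+6->C
  (3,7):dx=+7,dy=+13->C; (3,8):dx=+12,dy=+9->C; (3,9):dx=+8,dy=+14->C; (3,10):dx=+4,dy=+2->C
  (4,5):dx=+9,dy=+12->C; (4,6):dx=+1,dy=+1->C; (4,7):dx=+5,dy=+8->C; (4,8):dx=+10,dy=+4->C
  (4,9):dx=+6,dy=+9->C; (4,10):dx=+2,dy=-3->D; (5,6):dx=-8,dy=-11->C; (5,7):dx=-4,dy=-4->C
  (5,8):dx=+1,dy=-8->D; (5,9):dx=-3,dy=-3->C; (5,10):dx=-7,dy=-15->C; (6,7):dx=+4,dy=+7->C
  (6,8):dx=+9,dy=+3->C; (6,9):dx=+5,dy=+8->C; (6,10):dx=+1,dy=-4->D; (7,8):dx=+5,dy=-4->D
  (7,9):dx=+1,dy=+1->C; (7,10):dx=-3,dy=-11->C; (8,9):dx=-4,dy=+5->D; (8,10):dx=-8,dy=-7->C
  (9,10):dx=-4,dy=-12->C
Step 2: C = 31, D = 14, total pairs = 45.
Step 3: tau = (C - D)/(n(n-1)/2) = (31 - 14)/45 = 0.377778.
Step 4: Exact two-sided p-value (enumerate n! = 3628800 permutations of y under H0): p = 0.155742.
Step 5: alpha = 0.05. fail to reject H0.

tau_b = 0.3778 (C=31, D=14), p = 0.155742, fail to reject H0.


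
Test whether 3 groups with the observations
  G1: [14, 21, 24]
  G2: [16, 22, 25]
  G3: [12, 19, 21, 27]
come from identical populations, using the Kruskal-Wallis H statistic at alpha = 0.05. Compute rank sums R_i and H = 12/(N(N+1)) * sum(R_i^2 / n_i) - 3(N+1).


Step 1: Combine all N = 10 observations and assign midranks.
sorted (value, group, rank): (12,G3,1), (14,G1,2), (16,G2,3), (19,G3,4), (21,G1,5.5), (21,G3,5.5), (22,G2,7), (24,G1,8), (25,G2,9), (27,G3,10)
Step 2: Sum ranks within each group.
R_1 = 15.5 (n_1 = 3)
R_2 = 19 (n_2 = 3)
R_3 = 20.5 (n_3 = 4)
Step 3: H = 12/(N(N+1)) * sum(R_i^2/n_i) - 3(N+1)
     = 12/(10*11) * (15.5^2/3 + 19^2/3 + 20.5^2/4) - 3*11
     = 0.109091 * 305.479 - 33
     = 0.325000.
Step 4: Ties present; correction factor C = 1 - 6/(10^3 - 10) = 0.993939. Corrected H = 0.325000 / 0.993939 = 0.326982.
Step 5: Under H0, H ~ chi^2(2); p-value = 0.849174.
Step 6: alpha = 0.05. fail to reject H0.

H = 0.3270, df = 2, p = 0.849174, fail to reject H0.


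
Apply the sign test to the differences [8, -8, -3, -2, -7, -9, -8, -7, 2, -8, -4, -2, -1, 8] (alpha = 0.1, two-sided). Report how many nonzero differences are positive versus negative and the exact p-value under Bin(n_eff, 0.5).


Step 1: Discard zero differences. Original n = 14; n_eff = number of nonzero differences = 14.
Nonzero differences (with sign): +8, -8, -3, -2, -7, -9, -8, -7, +2, -8, -4, -2, -1, +8
Step 2: Count signs: positive = 3, negative = 11.
Step 3: Under H0: P(positive) = 0.5, so the number of positives S ~ Bin(14, 0.5).
Step 4: Two-sided exact p-value = sum of Bin(14,0.5) probabilities at or below the observed probability = 0.057373.
Step 5: alpha = 0.1. reject H0.

n_eff = 14, pos = 3, neg = 11, p = 0.057373, reject H0.


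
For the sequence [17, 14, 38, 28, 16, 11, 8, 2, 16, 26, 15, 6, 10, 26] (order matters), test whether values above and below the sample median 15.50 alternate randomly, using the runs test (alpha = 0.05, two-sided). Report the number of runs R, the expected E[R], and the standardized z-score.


Step 1: Compute median = 15.50; label A = above, B = below.
Labels in order: ABAAABBBAABBBA  (n_A = 7, n_B = 7)
Step 2: Count runs R = 7.
Step 3: Under H0 (random ordering), E[R] = 2*n_A*n_B/(n_A+n_B) + 1 = 2*7*7/14 + 1 = 8.0000.
        Var[R] = 2*n_A*n_B*(2*n_A*n_B - n_A - n_B) / ((n_A+n_B)^2 * (n_A+n_B-1)) = 8232/2548 = 3.2308.
        SD[R] = 1.7974.
Step 4: Continuity-corrected z = (R + 0.5 - E[R]) / SD[R] = (7 + 0.5 - 8.0000) / 1.7974 = -0.2782.
Step 5: Two-sided p-value via normal approximation = 2*(1 - Phi(|z|)) = 0.780879.
Step 6: alpha = 0.05. fail to reject H0.

R = 7, z = -0.2782, p = 0.780879, fail to reject H0.


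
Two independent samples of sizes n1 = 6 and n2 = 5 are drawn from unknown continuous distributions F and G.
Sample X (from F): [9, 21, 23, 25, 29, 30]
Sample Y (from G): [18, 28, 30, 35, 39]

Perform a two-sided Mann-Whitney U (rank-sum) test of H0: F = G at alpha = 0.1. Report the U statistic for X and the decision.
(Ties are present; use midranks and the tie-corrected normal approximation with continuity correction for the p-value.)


Step 1: Combine and sort all 11 observations; assign midranks.
sorted (value, group): (9,X), (18,Y), (21,X), (23,X), (25,X), (28,Y), (29,X), (30,X), (30,Y), (35,Y), (39,Y)
ranks: 9->1, 18->2, 21->3, 23->4, 25->5, 28->6, 29->7, 30->8.5, 30->8.5, 35->10, 39->11
Step 2: Rank sum for X: R1 = 1 + 3 + 4 + 5 + 7 + 8.5 = 28.5.
Step 3: U_X = R1 - n1(n1+1)/2 = 28.5 - 6*7/2 = 28.5 - 21 = 7.5.
       U_Y = n1*n2 - U_X = 30 - 7.5 = 22.5.
Step 4: Ties are present, so use the tie-corrected normal approximation (with continuity correction) for the p-value.
Step 5: p-value = 0.200217; compare to alpha = 0.1. fail to reject H0.

U_X = 7.5, p = 0.200217, fail to reject H0 at alpha = 0.1.


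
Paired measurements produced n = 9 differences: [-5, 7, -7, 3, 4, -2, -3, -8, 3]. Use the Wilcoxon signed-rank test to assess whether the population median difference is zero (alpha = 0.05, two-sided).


Step 1: Drop any zero differences (none here) and take |d_i|.
|d| = [5, 7, 7, 3, 4, 2, 3, 8, 3]
Step 2: Midrank |d_i| (ties get averaged ranks).
ranks: |5|->6, |7|->7.5, |7|->7.5, |3|->3, |4|->5, |2|->1, |3|->3, |8|->9, |3|->3
Step 3: Attach original signs; sum ranks with positive sign and with negative sign.
W+ = 7.5 + 3 + 5 + 3 = 18.5
W- = 6 + 7.5 + 1 + 3 + 9 = 26.5
(Check: W+ + W- = 45 should equal n(n+1)/2 = 45.)
Step 4: Test statistic W = min(W+, W-) = 18.5.
Step 5: Ties in |d|, so use the tie-corrected normal approximation.
        E[W] = n(n+1)/4 = 9*10/4 = 22.5.
        Tie groups: |d|=3 (t=3), |d|=7 (t=2); sum(t^3 - t) = 30.
        Var[W] = n(n+1)(2n+1)/24 - sum(t^3-t)/48 = 1710/24 - 30/48 = 70.625.
        z = (W - E[W]) / sqrt(Var[W]) = (18.5 - 22.5) / 8.4039 = -0.4760.
        Two-sided p = 2*Phi(z) = 0.634095.
Step 6: alpha = 0.05. fail to reject H0.

W+ = 18.5, W- = 26.5, W = min = 18.5, p = 0.634095, fail to reject H0.


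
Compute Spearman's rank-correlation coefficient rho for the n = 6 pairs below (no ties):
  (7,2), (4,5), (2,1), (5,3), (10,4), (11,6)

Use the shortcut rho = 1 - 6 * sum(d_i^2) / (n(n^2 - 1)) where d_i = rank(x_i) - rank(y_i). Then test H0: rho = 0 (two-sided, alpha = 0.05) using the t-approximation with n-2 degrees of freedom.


Step 1: Rank x and y separately (midranks; no ties here).
rank(x): 7->4, 4->2, 2->1, 5->3, 10->5, 11->6
rank(y): 2->2, 5->5, 1->1, 3->3, 4->4, 6->6
Step 2: d_i = R_x(i) - R_y(i); compute d_i^2.
  (4-2)^2=4, (2-5)^2=9, (1-1)^2=0, (3-3)^2=0, (5-4)^2=1, (6-6)^2=0
sum(d^2) = 14.
Step 3: rho = 1 - 6*14 / (6*(6^2 - 1)) = 1 - 84/210 = 0.600000.
Step 4: Under H0, t = rho * sqrt((n-2)/(1-rho^2)) = 1.5000 ~ t(4).
Step 5: Two-sided p-value from the t-distribution with 4 df = 0.208000.
Step 6: alpha = 0.05. fail to reject H0.

rho = 0.6000, p = 0.208000, fail to reject H0 at alpha = 0.05.


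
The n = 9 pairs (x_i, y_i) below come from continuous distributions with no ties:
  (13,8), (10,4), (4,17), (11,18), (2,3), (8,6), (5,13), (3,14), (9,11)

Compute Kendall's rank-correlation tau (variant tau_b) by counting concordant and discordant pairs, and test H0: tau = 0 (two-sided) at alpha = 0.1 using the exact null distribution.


Step 1: Enumerate the 36 unordered pairs (i,j) with i<j and classify each by sign(x_j-x_i) * sign(y_j-y_i).
  (1,2):dx=-3,dy=-4->C; (1,3):dx=-9,dy=+9->D; (1,4):dx=-2,dy=+10->D; (1,5):dx=-11,dy=-5->C
  (1,6):dx=-5,dy=-2->C; (1,7):dx=-8,dy=+5->D; (1,8):dx=-10,dy=+6->D; (1,9):dx=-4,dy=+3->D
  (2,3):dx=-6,dy=+13->D; (2,4):dx=+1,dy=+14->C; (2,5):dx=-8,dy=-1->C; (2,6):dx=-2,dy=+2->D
  (2,7):dx=-5,dy=+9->D; (2,8):dx=-7,dy=+10->D; (2,9):dx=-1,dy=+7->D; (3,4):dx=+7,dy=+1->C
  (3,5):dx=-2,dy=-14->C; (3,6):dx=+4,dy=-11->D; (3,7):dx=+1,dy=-4->D; (3,8):dx=-1,dy=-3->C
  (3,9):dx=+5,dy=-6->D; (4,5):dx=-9,dy=-15->C; (4,6):dx=-3,dy=-12->C; (4,7):dx=-6,dy=-5->C
  (4,8):dx=-8,dy=-4->C; (4,9):dx=-2,dy=-7->C; (5,6):dx=+6,dy=+3->C; (5,7):dx=+3,dy=+10->C
  (5,8):dx=+1,dy=+11->C; (5,9):dx=+7,dy=+8->C; (6,7):dx=-3,dy=+7->D; (6,8):dx=-5,dy=+8->D
  (6,9):dx=+1,dy=+5->C; (7,8):dx=-2,dy=+1->D; (7,9):dx=+4,dy=-2->D; (8,9):dx=+6,dy=-3->D
Step 2: C = 18, D = 18, total pairs = 36.
Step 3: tau = (C - D)/(n(n-1)/2) = (18 - 18)/36 = 0.000000.
Step 4: Exact two-sided p-value (enumerate n! = 362880 permutations of y under H0): p = 1.000000.
Step 5: alpha = 0.1. fail to reject H0.

tau_b = 0.0000 (C=18, D=18), p = 1.000000, fail to reject H0.


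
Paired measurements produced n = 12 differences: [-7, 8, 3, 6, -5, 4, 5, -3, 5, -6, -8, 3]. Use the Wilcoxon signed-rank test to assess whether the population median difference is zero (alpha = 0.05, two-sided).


Step 1: Drop any zero differences (none here) and take |d_i|.
|d| = [7, 8, 3, 6, 5, 4, 5, 3, 5, 6, 8, 3]
Step 2: Midrank |d_i| (ties get averaged ranks).
ranks: |7|->10, |8|->11.5, |3|->2, |6|->8.5, |5|->6, |4|->4, |5|->6, |3|->2, |5|->6, |6|->8.5, |8|->11.5, |3|->2
Step 3: Attach original signs; sum ranks with positive sign and with negative sign.
W+ = 11.5 + 2 + 8.5 + 4 + 6 + 6 + 2 = 40
W- = 10 + 6 + 2 + 8.5 + 11.5 = 38
(Check: W+ + W- = 78 should equal n(n+1)/2 = 78.)
Step 4: Test statistic W = min(W+, W-) = 38.
Step 5: Ties in |d|, so use the tie-corrected normal approximation.
        E[W] = n(n+1)/4 = 12*13/4 = 39.
        Tie groups: |d|=3 (t=3), |d|=5 (t=3), |d|=6 (t=2), |d|=8 (t=2); sum(t^3 - t) = 60.
        Var[W] = n(n+1)(2n+1)/24 - sum(t^3-t)/48 = 3900/24 - 60/48 = 161.25.
        z = (W - E[W]) / sqrt(Var[W]) = (38 - 39) / 12.6984 = -0.0787.
        Two-sided p = 2*Phi(z) = 0.937232.
Step 6: alpha = 0.05. fail to reject H0.

W+ = 40, W- = 38, W = min = 38, p = 0.937232, fail to reject H0.


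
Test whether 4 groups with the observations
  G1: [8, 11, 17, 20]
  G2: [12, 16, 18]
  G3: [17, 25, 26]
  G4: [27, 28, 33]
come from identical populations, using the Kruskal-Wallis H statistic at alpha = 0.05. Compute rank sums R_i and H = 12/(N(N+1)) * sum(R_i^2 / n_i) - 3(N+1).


Step 1: Combine all N = 13 observations and assign midranks.
sorted (value, group, rank): (8,G1,1), (11,G1,2), (12,G2,3), (16,G2,4), (17,G1,5.5), (17,G3,5.5), (18,G2,7), (20,G1,8), (25,G3,9), (26,G3,10), (27,G4,11), (28,G4,12), (33,G4,13)
Step 2: Sum ranks within each group.
R_1 = 16.5 (n_1 = 4)
R_2 = 14 (n_2 = 3)
R_3 = 24.5 (n_3 = 3)
R_4 = 36 (n_4 = 3)
Step 3: H = 12/(N(N+1)) * sum(R_i^2/n_i) - 3(N+1)
     = 12/(13*14) * (16.5^2/4 + 14^2/3 + 24.5^2/3 + 36^2/3) - 3*14
     = 0.065934 * 765.479 - 42
     = 8.471154.
Step 4: Ties present; correction factor C = 1 - 6/(13^3 - 13) = 0.997253. Corrected H = 8.471154 / 0.997253 = 8.494490.
Step 5: Under H0, H ~ chi^2(3); p-value = 0.036825.
Step 6: alpha = 0.05. reject H0.

H = 8.4945, df = 3, p = 0.036825, reject H0.


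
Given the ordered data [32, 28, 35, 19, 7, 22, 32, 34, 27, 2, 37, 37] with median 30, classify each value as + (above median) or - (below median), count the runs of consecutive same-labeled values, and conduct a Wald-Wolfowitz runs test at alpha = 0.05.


Step 1: Compute median = 30; label A = above, B = below.
Labels in order: ABABBBAABBAA  (n_A = 6, n_B = 6)
Step 2: Count runs R = 7.
Step 3: Under H0 (random ordering), E[R] = 2*n_A*n_B/(n_A+n_B) + 1 = 2*6*6/12 + 1 = 7.0000.
        Var[R] = 2*n_A*n_B*(2*n_A*n_B - n_A - n_B) / ((n_A+n_B)^2 * (n_A+n_B-1)) = 4320/1584 = 2.7273.
        SD[R] = 1.6514.
Step 4: R = E[R], so z = 0 with no continuity correction.
Step 5: Two-sided p-value via normal approximation = 2*(1 - Phi(|z|)) = 1.000000.
Step 6: alpha = 0.05. fail to reject H0.

R = 7, z = 0.0000, p = 1.000000, fail to reject H0.


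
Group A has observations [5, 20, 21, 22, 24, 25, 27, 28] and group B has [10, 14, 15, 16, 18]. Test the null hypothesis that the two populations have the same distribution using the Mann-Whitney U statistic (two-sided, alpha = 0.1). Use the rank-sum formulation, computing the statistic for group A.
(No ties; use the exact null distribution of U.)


Step 1: Combine and sort all 13 observations; assign midranks.
sorted (value, group): (5,X), (10,Y), (14,Y), (15,Y), (16,Y), (18,Y), (20,X), (21,X), (22,X), (24,X), (25,X), (27,X), (28,X)
ranks: 5->1, 10->2, 14->3, 15->4, 16->5, 18->6, 20->7, 21->8, 22->9, 24->10, 25->11, 27->12, 28->13
Step 2: Rank sum for X: R1 = 1 + 7 + 8 + 9 + 10 + 11 + 12 + 13 = 71.
Step 3: U_X = R1 - n1(n1+1)/2 = 71 - 8*9/2 = 71 - 36 = 35.
       U_Y = n1*n2 - U_X = 40 - 35 = 5.
Step 4: No ties, so the exact null distribution of U (based on enumerating the C(13,8) = 1287 equally likely rank assignments) gives the two-sided p-value.
Step 5: p-value = 0.029526; compare to alpha = 0.1. reject H0.

U_X = 35, p = 0.029526, reject H0 at alpha = 0.1.


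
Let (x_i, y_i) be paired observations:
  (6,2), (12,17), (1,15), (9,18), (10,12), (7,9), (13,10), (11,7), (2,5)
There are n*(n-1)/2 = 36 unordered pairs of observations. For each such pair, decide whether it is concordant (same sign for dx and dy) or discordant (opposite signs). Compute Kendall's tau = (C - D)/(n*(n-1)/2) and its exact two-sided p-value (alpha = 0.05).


Step 1: Enumerate the 36 unordered pairs (i,j) with i<j and classify each by sign(x_j-x_i) * sign(y_j-y_i).
  (1,2):dx=+6,dy=+15->C; (1,3):dx=-5,dy=+13->D; (1,4):dx=+3,dy=+16->C; (1,5):dx=+4,dy=+10->C
  (1,6):dx=+1,dy=+7->C; (1,7):dx=+7,dy=+8->C; (1,8):dx=+5,dy=+5->C; (1,9):dx=-4,dy=+3->D
  (2,3):dx=-11,dy=-2->C; (2,4):dx=-3,dy=+1->D; (2,5):dx=-2,dy=-5->C; (2,6):dx=-5,dy=-8->C
  (2,7):dx=+1,dy=-7->D; (2,8):dx=-1,dy=-10->C; (2,9):dx=-10,dy=-12->C; (3,4):dx=+8,dy=+3->C
  (3,5):dx=+9,dy=-3->D; (3,6):dx=+6,dy=-6->D; (3,7):dx=+12,dy=-5->D; (3,8):dx=+10,dy=-8->D
  (3,9):dx=+1,dy=-10->D; (4,5):dx=+1,dy=-6->D; (4,6):dx=-2,dy=-9->C; (4,7):dx=+4,dy=-8->D
  (4,8):dx=+2,dy=-11->D; (4,9):dx=-7,dy=-13->C; (5,6):dx=-3,dy=-3->C; (5,7):dx=+3,dy=-2->D
  (5,8):dx=+1,dy=-5->D; (5,9):dx=-8,dy=-7->C; (6,7):dx=+6,dy=+1->C; (6,8):dx=+4,dy=-2->D
  (6,9):dx=-5,dy=-4->C; (7,8):dx=-2,dy=-3->C; (7,9):dx=-11,dy=-5->C; (8,9):dx=-9,dy=-2->C
Step 2: C = 21, D = 15, total pairs = 36.
Step 3: tau = (C - D)/(n(n-1)/2) = (21 - 15)/36 = 0.166667.
Step 4: Exact two-sided p-value (enumerate n! = 362880 permutations of y under H0): p = 0.612202.
Step 5: alpha = 0.05. fail to reject H0.

tau_b = 0.1667 (C=21, D=15), p = 0.612202, fail to reject H0.


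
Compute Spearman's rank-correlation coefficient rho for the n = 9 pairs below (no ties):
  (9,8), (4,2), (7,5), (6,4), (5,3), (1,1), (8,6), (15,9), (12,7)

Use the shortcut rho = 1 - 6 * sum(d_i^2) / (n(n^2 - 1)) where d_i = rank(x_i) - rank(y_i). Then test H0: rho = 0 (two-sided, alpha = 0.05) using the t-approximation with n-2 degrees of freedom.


Step 1: Rank x and y separately (midranks; no ties here).
rank(x): 9->7, 4->2, 7->5, 6->4, 5->3, 1->1, 8->6, 15->9, 12->8
rank(y): 8->8, 2->2, 5->5, 4->4, 3->3, 1->1, 6->6, 9->9, 7->7
Step 2: d_i = R_x(i) - R_y(i); compute d_i^2.
  (7-8)^2=1, (2-2)^2=0, (5-5)^2=0, (4-4)^2=0, (3-3)^2=0, (1-1)^2=0, (6-6)^2=0, (9-9)^2=0, (8-7)^2=1
sum(d^2) = 2.
Step 3: rho = 1 - 6*2 / (9*(9^2 - 1)) = 1 - 12/720 = 0.983333.
Step 4: Under H0, t = rho * sqrt((n-2)/(1-rho^2)) = 14.3096 ~ t(7).
Step 5: Two-sided p-value from the t-distribution with 7 df = 0.000002.
Step 6: alpha = 0.05. reject H0.

rho = 0.9833, p = 0.000002, reject H0 at alpha = 0.05.


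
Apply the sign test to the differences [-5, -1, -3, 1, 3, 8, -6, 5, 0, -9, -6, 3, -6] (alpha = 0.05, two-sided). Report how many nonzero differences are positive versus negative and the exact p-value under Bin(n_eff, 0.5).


Step 1: Discard zero differences. Original n = 13; n_eff = number of nonzero differences = 12.
Nonzero differences (with sign): -5, -1, -3, +1, +3, +8, -6, +5, -9, -6, +3, -6
Step 2: Count signs: positive = 5, negative = 7.
Step 3: Under H0: P(positive) = 0.5, so the number of positives S ~ Bin(12, 0.5).
Step 4: Two-sided exact p-value = sum of Bin(12,0.5) probabilities at or below the observed probability = 0.774414.
Step 5: alpha = 0.05. fail to reject H0.

n_eff = 12, pos = 5, neg = 7, p = 0.774414, fail to reject H0.


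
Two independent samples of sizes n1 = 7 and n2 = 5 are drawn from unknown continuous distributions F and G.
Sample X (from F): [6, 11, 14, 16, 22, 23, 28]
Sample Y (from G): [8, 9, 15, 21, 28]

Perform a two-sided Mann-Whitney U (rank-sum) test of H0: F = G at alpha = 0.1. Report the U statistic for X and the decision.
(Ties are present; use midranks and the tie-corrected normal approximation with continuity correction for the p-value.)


Step 1: Combine and sort all 12 observations; assign midranks.
sorted (value, group): (6,X), (8,Y), (9,Y), (11,X), (14,X), (15,Y), (16,X), (21,Y), (22,X), (23,X), (28,X), (28,Y)
ranks: 6->1, 8->2, 9->3, 11->4, 14->5, 15->6, 16->7, 21->8, 22->9, 23->10, 28->11.5, 28->11.5
Step 2: Rank sum for X: R1 = 1 + 4 + 5 + 7 + 9 + 10 + 11.5 = 47.5.
Step 3: U_X = R1 - n1(n1+1)/2 = 47.5 - 7*8/2 = 47.5 - 28 = 19.5.
       U_Y = n1*n2 - U_X = 35 - 19.5 = 15.5.
Step 4: Ties are present, so use the tie-corrected normal approximation (with continuity correction) for the p-value.
Step 5: p-value = 0.807210; compare to alpha = 0.1. fail to reject H0.

U_X = 19.5, p = 0.807210, fail to reject H0 at alpha = 0.1.


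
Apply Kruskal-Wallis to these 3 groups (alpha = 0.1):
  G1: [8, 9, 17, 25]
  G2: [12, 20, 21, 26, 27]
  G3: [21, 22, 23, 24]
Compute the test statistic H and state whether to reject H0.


Step 1: Combine all N = 13 observations and assign midranks.
sorted (value, group, rank): (8,G1,1), (9,G1,2), (12,G2,3), (17,G1,4), (20,G2,5), (21,G2,6.5), (21,G3,6.5), (22,G3,8), (23,G3,9), (24,G3,10), (25,G1,11), (26,G2,12), (27,G2,13)
Step 2: Sum ranks within each group.
R_1 = 18 (n_1 = 4)
R_2 = 39.5 (n_2 = 5)
R_3 = 33.5 (n_3 = 4)
Step 3: H = 12/(N(N+1)) * sum(R_i^2/n_i) - 3(N+1)
     = 12/(13*14) * (18^2/4 + 39.5^2/5 + 33.5^2/4) - 3*14
     = 0.065934 * 673.612 - 42
     = 2.414011.
Step 4: Ties present; correction factor C = 1 - 6/(13^3 - 13) = 0.997253. Corrected H = 2.414011 / 0.997253 = 2.420661.
Step 5: Under H0, H ~ chi^2(2); p-value = 0.298099.
Step 6: alpha = 0.1. fail to reject H0.

H = 2.4207, df = 2, p = 0.298099, fail to reject H0.
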